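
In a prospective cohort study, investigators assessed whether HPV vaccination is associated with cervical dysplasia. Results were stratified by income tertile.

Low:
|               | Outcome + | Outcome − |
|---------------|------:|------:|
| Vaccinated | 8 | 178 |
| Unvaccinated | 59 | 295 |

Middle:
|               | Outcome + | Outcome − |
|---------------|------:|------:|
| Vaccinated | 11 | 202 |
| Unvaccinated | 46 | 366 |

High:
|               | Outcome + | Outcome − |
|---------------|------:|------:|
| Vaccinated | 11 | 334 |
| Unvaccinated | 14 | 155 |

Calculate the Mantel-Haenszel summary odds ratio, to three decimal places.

OR_MH = Σ(aᵢdᵢ/nᵢ) / Σ(bᵢcᵢ/nᵢ), where nᵢ is the stratum total.
Stratum 1 (Low): n = 540; a·d/n = 8·295/540 = 4.3704; b·c/n = 178·59/540 = 19.4481
Stratum 2 (Middle): n = 625; a·d/n = 11·366/625 = 6.4416; b·c/n = 202·46/625 = 14.8672
Stratum 3 (High): n = 514; a·d/n = 11·155/514 = 3.3171; b·c/n = 334·14/514 = 9.0973
OR_MH = (4.3704 + 6.4416 + 3.3171) / (19.4481 + 14.8672 + 9.0973) = 14.1291 / 43.4126 = 0.32546

0.325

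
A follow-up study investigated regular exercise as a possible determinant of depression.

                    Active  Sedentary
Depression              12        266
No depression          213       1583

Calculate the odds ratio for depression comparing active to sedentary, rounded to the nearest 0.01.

0.34

Reading the table with exposure as columns: a = 12 (Active, case), b = 213 (Active, non-case), c = 266 (Sedentary, case), d = 1583.
OR = (a·d)/(b·c) = (12 × 1583) / (213 × 266) = 18996 / 56658 = 0.33527
Exposure is associated with lower odds of depression (OR = 0.34 < 1).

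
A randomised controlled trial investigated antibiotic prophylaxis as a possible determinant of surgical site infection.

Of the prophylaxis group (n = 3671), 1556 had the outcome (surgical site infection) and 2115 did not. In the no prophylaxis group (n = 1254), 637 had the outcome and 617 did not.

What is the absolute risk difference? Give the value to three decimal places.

-0.084

From the description: a = 1556, b = 2115, c = 637, d = 617.
Risk in exposed = 1556/3671 = 0.423863; risk in unexposed = 637/1254 = 0.507974.
Risk difference = 0.423863 − 0.507974 = -0.084112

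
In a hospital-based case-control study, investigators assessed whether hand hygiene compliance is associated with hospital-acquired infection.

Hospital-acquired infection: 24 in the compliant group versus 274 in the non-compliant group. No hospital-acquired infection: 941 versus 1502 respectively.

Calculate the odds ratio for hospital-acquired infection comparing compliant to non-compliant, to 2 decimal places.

From the description: a = 24, b = 941, c = 274, d = 1502.
OR = (a·d)/(b·c) = (24 × 1502) / (941 × 274) = 36048 / 257834 = 0.13981
Exposure is associated with lower odds of hospital-acquired infection (OR = 0.14 < 1).

0.14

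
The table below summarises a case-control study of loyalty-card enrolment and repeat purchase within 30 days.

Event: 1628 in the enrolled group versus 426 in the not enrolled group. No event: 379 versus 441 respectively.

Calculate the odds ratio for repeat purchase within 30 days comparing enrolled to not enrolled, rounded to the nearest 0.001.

From the description: a = 1628, b = 379, c = 426, d = 441.
OR = (a·d)/(b·c) = (1628 × 441) / (379 × 426) = 717948 / 161454 = 4.44677
The odds of repeat purchase within 30 days are about 4.45 times as high in the enrolled group.

4.447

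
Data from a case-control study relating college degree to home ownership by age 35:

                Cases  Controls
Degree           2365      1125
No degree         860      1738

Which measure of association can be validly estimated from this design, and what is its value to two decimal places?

4.25

Cells: a = 2365, b = 1125, c = 860, d = 1738.
This is a case-control study: participants were sampled on outcome status, so risks in the source population cannot be estimated directly — relative risk is not valid here. The odds ratio is the appropriate measure.
OR = (a·d)/(b·c) = (2365 × 1738) / (1125 × 860) = 4110370 / 967500 = 4.24844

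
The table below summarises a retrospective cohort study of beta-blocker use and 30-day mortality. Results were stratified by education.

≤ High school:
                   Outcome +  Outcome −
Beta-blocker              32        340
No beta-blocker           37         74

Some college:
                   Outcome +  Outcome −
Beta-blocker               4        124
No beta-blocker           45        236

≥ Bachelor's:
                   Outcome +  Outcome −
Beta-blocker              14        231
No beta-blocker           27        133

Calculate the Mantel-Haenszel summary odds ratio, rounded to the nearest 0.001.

0.214

OR_MH = Σ(aᵢdᵢ/nᵢ) / Σ(bᵢcᵢ/nᵢ), where nᵢ is the stratum total.
Stratum 1 (≤ High school): n = 483; a·d/n = 32·74/483 = 4.9027; b·c/n = 340·37/483 = 26.0455
Stratum 2 (Some college): n = 409; a·d/n = 4·236/409 = 2.3081; b·c/n = 124·45/409 = 13.6430
Stratum 3 (≥ Bachelor's): n = 405; a·d/n = 14·133/405 = 4.5975; b·c/n = 231·27/405 = 15.4000
OR_MH = (4.9027 + 2.3081 + 4.5975) / (26.0455 + 13.6430 + 15.4000) = 11.8083 / 55.0886 = 0.21435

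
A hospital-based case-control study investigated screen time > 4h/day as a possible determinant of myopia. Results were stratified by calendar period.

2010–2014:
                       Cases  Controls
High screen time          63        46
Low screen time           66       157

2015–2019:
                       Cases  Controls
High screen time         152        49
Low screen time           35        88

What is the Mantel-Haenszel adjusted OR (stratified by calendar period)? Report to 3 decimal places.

4.923

OR_MH = Σ(aᵢdᵢ/nᵢ) / Σ(bᵢcᵢ/nᵢ), where nᵢ is the stratum total.
Stratum 1 (2010–2014): n = 332; a·d/n = 63·157/332 = 29.7922; b·c/n = 46·66/332 = 9.1446
Stratum 2 (2015–2019): n = 324; a·d/n = 152·88/324 = 41.2840; b·c/n = 49·35/324 = 5.2932
OR_MH = (29.7922 + 41.2840) / (9.1446 + 5.2932) = 71.0761 / 14.4378 = 4.92292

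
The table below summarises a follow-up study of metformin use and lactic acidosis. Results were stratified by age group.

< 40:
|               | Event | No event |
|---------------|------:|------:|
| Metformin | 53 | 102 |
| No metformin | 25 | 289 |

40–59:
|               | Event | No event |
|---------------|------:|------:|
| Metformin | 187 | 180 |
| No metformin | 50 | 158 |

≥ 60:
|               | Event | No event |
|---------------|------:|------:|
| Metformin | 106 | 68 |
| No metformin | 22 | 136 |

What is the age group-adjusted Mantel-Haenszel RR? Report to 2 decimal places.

2.97

RR_MH = Σ(aᵢ·n₀ᵢ/nᵢ) / Σ(cᵢ·n₁ᵢ/nᵢ), with n₁ᵢ = aᵢ+bᵢ (exposed), n₀ᵢ = cᵢ+dᵢ (unexposed), nᵢ = n₁ᵢ+n₀ᵢ.
Stratum 1 (< 40): n₁ = 155, n₀ = 314, n = 469; a·n₀/n = 53·314/469 = 35.4840; c·n₁/n = 25·155/469 = 8.2623
Stratum 2 (40–59): n₁ = 367, n₀ = 208, n = 575; a·n₀/n = 187·208/575 = 67.6452; c·n₁/n = 50·367/575 = 31.9130
Stratum 3 (≥ 60): n₁ = 174, n₀ = 158, n = 332; a·n₀/n = 106·158/332 = 50.4458; c·n₁/n = 22·174/332 = 11.5301
RR_MH = (35.4840 + 67.6452 + 50.4458) / (8.2623 + 31.9130 + 11.5301) = 153.5750 / 51.7054 = 2.97019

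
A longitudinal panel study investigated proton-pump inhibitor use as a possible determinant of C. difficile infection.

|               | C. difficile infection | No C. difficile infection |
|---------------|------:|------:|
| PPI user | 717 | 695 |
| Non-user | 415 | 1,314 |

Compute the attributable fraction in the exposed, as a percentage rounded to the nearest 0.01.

52.73

Cells: a = 717, b = 695, c = 415, d = 1314.
Risk in exposed = 717/1412 = 0.50779; risk in unexposed = 415/1729 = 0.24002.
RR = 0.50779/0.24002 = 2.11559
AR% = (RR − 1)/RR × 100 = (2.11559 − 1)/2.11559 × 100 = 52.7318%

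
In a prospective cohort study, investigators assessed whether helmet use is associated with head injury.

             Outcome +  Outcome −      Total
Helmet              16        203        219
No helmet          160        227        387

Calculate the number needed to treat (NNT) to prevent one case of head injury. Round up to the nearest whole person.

Risk in treated group = 16/219 = 0.07306; risk in control = 160/387 = 0.41344.
Absolute risk reduction = 0.41344 − 0.07306 = 0.34038
NNT = 1 / ARR = 1 / 0.34038 = 2.938 → round up → 3

3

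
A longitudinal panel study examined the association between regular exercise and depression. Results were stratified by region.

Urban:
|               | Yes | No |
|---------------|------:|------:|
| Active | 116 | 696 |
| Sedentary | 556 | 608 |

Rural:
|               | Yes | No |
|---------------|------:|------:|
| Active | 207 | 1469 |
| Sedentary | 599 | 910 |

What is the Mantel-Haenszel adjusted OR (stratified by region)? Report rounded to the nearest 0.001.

0.201

OR_MH = Σ(aᵢdᵢ/nᵢ) / Σ(bᵢcᵢ/nᵢ), where nᵢ is the stratum total.
Stratum 1 (Urban): n = 1976; a·d/n = 116·608/1976 = 35.6923; b·c/n = 696·556/1976 = 195.8381
Stratum 2 (Rural): n = 3185; a·d/n = 207·910/3185 = 59.1429; b·c/n = 1469·599/3185 = 276.2735
OR_MH = (35.6923 + 59.1429) / (195.8381 + 276.2735) = 94.8352 / 472.1115 = 0.20087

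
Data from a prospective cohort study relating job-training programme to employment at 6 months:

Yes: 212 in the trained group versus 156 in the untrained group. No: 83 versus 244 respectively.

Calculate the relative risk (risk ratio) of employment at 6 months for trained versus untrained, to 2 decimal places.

From the description: a = 212, b = 83, c = 156, d = 244.
Risk in exposed = 212/295 = 0.71864; risk in unexposed = 156/400 = 0.39000.
RR = 0.71864 / 0.39000 = 1.84268
The risk among the exposed is 1.84 times that among the unexposed.

1.84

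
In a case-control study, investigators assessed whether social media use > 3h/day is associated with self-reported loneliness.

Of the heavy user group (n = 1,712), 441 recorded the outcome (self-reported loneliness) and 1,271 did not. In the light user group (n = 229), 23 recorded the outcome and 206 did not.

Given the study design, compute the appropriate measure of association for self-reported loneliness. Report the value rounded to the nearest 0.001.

From the description: a = 441, b = 1271, c = 23, d = 206.
This is a case-control study: participants were sampled on outcome status, so risks in the source population cannot be estimated directly — relative risk is not valid here. The odds ratio is the appropriate measure.
OR = (a·d)/(b·c) = (441 × 206) / (1271 × 23) = 90846 / 29233 = 3.10765

3.108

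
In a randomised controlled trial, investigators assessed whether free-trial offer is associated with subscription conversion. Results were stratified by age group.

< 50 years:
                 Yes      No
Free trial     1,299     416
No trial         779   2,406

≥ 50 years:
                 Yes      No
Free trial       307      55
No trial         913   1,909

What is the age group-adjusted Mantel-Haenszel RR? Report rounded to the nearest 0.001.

RR_MH = Σ(aᵢ·n₀ᵢ/nᵢ) / Σ(cᵢ·n₁ᵢ/nᵢ), with n₁ᵢ = aᵢ+bᵢ (exposed), n₀ᵢ = cᵢ+dᵢ (unexposed), nᵢ = n₁ᵢ+n₀ᵢ.
Stratum 1 (< 50 years): n₁ = 1715, n₀ = 3185, n = 4900; a·n₀/n = 1299·3185/4900 = 844.3500; c·n₁/n = 779·1715/4900 = 272.6500
Stratum 2 (≥ 50 years): n₁ = 362, n₀ = 2822, n = 3184; a·n₀/n = 307·2822/3184 = 272.0961; c·n₁/n = 913·362/3184 = 103.8021
RR_MH = (844.3500 + 272.0961) / (272.6500 + 103.8021) = 1116.4461 / 376.4521 = 2.96571

2.966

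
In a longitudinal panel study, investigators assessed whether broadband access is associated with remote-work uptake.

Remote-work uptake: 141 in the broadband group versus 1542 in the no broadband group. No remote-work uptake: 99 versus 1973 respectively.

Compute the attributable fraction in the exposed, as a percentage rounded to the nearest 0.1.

From the description: a = 141, b = 99, c = 1542, d = 1973.
Risk in exposed = 141/240 = 0.58750; risk in unexposed = 1542/3515 = 0.43869.
RR = 0.58750/0.43869 = 1.33921
AR% = (RR − 1)/RR × 100 = (1.33921 − 1)/1.33921 × 100 = 25.3291%

25.3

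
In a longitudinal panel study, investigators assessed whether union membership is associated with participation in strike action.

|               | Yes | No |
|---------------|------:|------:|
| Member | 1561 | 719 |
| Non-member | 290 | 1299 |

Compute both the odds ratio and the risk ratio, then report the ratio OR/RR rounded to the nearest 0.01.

2.59

Cells: a = 1561, b = 719, c = 290, d = 1299.
OR = (1561·1299)/(719·290) = 2027739/208510 = 9.72490
Risk in exposed = 1561/2280 = 0.68465; risk in unexposed = 290/1589 = 0.18250; RR = 3.75141
OR/RR = 9.72490 / 3.75141 = 2.59234
The outcome is not rare, so the OR lies further from 1 than the RR.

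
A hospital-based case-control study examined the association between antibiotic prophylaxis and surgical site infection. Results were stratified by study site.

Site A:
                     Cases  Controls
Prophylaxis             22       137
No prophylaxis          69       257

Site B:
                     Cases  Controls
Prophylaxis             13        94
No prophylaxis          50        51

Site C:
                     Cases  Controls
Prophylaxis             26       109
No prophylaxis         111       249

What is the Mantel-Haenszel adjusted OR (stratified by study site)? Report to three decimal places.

OR_MH = Σ(aᵢdᵢ/nᵢ) / Σ(bᵢcᵢ/nᵢ), where nᵢ is the stratum total.
Stratum 1 (Site A): n = 485; a·d/n = 22·257/485 = 11.6577; b·c/n = 137·69/485 = 19.4907
Stratum 2 (Site B): n = 208; a·d/n = 13·51/208 = 3.1875; b·c/n = 94·50/208 = 22.5962
Stratum 3 (Site C): n = 495; a·d/n = 26·249/495 = 13.0788; b·c/n = 109·111/495 = 24.4424
OR_MH = (11.6577 + 3.1875 + 13.0788) / (19.4907 + 22.5962 + 24.4424) = 27.9240 / 66.5293 = 0.41973

0.420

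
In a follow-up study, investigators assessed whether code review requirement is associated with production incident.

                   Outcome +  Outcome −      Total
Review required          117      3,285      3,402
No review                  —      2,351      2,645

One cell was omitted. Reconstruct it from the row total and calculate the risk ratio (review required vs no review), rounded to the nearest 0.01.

0.31

The missing cell is in the unexposed row: 2645 − 2351 = 294.
So a = 117, b = 3285, c = 294, d = 2351.
RR = [a/(a+b)] / [c/(c+d)] = (117/3402) / (294/2645) = 0.03439/0.11115 = 0.30941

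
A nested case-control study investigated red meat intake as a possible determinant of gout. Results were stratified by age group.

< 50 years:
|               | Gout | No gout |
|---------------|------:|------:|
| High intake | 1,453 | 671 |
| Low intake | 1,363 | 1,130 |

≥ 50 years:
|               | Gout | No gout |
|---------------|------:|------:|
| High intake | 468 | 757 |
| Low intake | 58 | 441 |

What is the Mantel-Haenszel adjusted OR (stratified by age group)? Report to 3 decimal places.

OR_MH = Σ(aᵢdᵢ/nᵢ) / Σ(bᵢcᵢ/nᵢ), where nᵢ is the stratum total.
Stratum 1 (< 50 years): n = 4617; a·d/n = 1453·1130/4617 = 355.6184; b·c/n = 671·1363/4617 = 198.0882
Stratum 2 (≥ 50 years): n = 1724; a·d/n = 468·441/1724 = 119.7146; b·c/n = 757·58/1724 = 25.4675
OR_MH = (355.6184 + 119.7146) / (198.0882 + 25.4675) = 475.3330 / 223.5557 = 2.12624

2.126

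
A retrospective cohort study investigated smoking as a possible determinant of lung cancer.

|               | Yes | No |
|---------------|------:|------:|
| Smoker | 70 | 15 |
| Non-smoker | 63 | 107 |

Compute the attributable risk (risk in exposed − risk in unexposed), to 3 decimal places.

0.453

Cells: a = 70, b = 15, c = 63, d = 107.
Risk in exposed = 70/85 = 0.823529; risk in unexposed = 63/170 = 0.370588.
Risk difference = 0.823529 − 0.370588 = 0.452941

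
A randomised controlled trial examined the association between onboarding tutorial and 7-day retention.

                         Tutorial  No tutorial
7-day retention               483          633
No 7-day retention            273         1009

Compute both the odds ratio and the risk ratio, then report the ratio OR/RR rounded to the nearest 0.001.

1.702

Reading the table with exposure as columns: a = 483 (Tutorial, case), b = 273 (Tutorial, non-case), c = 633 (No tutorial, case), d = 1009.
OR = (483·1009)/(273·633) = 487347/172809 = 2.82015
Risk in exposed = 483/756 = 0.63889; risk in unexposed = 633/1642 = 0.38551; RR = 1.65728
OR/RR = 2.82015 / 1.65728 = 1.70168
The outcome is not rare, so the OR lies further from 1 than the RR.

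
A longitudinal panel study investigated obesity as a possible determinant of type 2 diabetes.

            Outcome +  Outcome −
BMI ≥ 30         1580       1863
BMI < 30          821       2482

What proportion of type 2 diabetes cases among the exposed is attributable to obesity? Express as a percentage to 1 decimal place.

Cells: a = 1580, b = 1863, c = 821, d = 2482.
Risk in exposed = 1580/3443 = 0.45890; risk in unexposed = 821/3303 = 0.24856.
RR = 0.45890/0.24856 = 1.84623
AR% = (RR − 1)/RR × 100 = (1.84623 − 1)/1.84623 × 100 = 45.8355%

45.8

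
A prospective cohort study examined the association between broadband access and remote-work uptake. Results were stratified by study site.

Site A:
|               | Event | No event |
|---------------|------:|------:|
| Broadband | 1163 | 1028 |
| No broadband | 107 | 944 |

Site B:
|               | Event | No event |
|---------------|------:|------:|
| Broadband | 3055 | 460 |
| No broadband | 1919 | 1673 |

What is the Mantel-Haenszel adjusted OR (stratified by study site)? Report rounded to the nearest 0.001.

6.689

OR_MH = Σ(aᵢdᵢ/nᵢ) / Σ(bᵢcᵢ/nᵢ), where nᵢ is the stratum total.
Stratum 1 (Site A): n = 3242; a·d/n = 1163·944/3242 = 338.6403; b·c/n = 1028·107/3242 = 33.9284
Stratum 2 (Site B): n = 7107; a·d/n = 3055·1673/7107 = 719.1522; b·c/n = 460·1919/7107 = 124.2071
OR_MH = (338.6403 + 719.1522) / (33.9284 + 124.2071) = 1057.7926 / 158.1356 = 6.68915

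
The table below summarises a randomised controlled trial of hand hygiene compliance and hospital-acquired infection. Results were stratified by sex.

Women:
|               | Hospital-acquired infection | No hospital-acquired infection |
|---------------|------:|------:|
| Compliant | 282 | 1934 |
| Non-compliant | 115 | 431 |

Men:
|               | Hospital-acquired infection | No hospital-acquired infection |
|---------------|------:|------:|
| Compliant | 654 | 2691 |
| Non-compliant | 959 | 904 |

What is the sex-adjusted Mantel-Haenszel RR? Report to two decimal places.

0.41

RR_MH = Σ(aᵢ·n₀ᵢ/nᵢ) / Σ(cᵢ·n₁ᵢ/nᵢ), with n₁ᵢ = aᵢ+bᵢ (exposed), n₀ᵢ = cᵢ+dᵢ (unexposed), nᵢ = n₁ᵢ+n₀ᵢ.
Stratum 1 (Women): n₁ = 2216, n₀ = 546, n = 2762; a·n₀/n = 282·546/2762 = 55.7466; c·n₁/n = 115·2216/2762 = 92.2665
Stratum 2 (Men): n₁ = 3345, n₀ = 1863, n = 5208; a·n₀/n = 654·1863/5208 = 233.9482; c·n₁/n = 959·3345/5208 = 615.9476
RR_MH = (55.7466 + 233.9482) / (92.2665 + 615.9476) = 289.6947 / 708.2141 = 0.40905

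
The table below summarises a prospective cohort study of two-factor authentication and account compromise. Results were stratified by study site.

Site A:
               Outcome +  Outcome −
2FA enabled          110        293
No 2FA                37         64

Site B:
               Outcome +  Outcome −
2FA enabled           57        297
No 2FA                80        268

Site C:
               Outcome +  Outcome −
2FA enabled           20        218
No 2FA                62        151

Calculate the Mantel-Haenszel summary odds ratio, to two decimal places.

0.50

OR_MH = Σ(aᵢdᵢ/nᵢ) / Σ(bᵢcᵢ/nᵢ), where nᵢ is the stratum total.
Stratum 1 (Site A): n = 504; a·d/n = 110·64/504 = 13.9683; b·c/n = 293·37/504 = 21.5099
Stratum 2 (Site B): n = 702; a·d/n = 57·268/702 = 21.7607; b·c/n = 297·80/702 = 33.8462
Stratum 3 (Site C): n = 451; a·d/n = 20·151/451 = 6.6962; b·c/n = 218·62/451 = 29.9690
OR_MH = (13.9683 + 21.7607 + 6.6962) / (21.5099 + 33.8462 + 29.9690) = 42.4252 / 85.3250 = 0.49722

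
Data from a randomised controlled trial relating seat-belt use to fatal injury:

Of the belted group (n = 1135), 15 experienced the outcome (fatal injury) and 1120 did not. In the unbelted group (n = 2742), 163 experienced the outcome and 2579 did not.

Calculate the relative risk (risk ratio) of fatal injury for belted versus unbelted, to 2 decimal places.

From the description: a = 15, b = 1120, c = 163, d = 2579.
Risk in exposed = 15/1135 = 0.01322; risk in unexposed = 163/2742 = 0.05945.
RR = 0.01322 / 0.05945 = 0.22232
The risk is 78% lower among the exposed than among the unexposed.

0.22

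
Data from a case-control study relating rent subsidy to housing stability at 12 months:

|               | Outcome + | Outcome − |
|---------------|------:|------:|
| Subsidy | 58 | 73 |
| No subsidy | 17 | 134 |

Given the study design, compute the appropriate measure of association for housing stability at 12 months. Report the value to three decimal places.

Cells: a = 58, b = 73, c = 17, d = 134.
This is a case-control study: participants were sampled on outcome status, so risks in the source population cannot be estimated directly — relative risk is not valid here. The odds ratio is the appropriate measure.
OR = (a·d)/(b·c) = (58 × 134) / (73 × 17) = 7772 / 1241 = 6.26269

6.263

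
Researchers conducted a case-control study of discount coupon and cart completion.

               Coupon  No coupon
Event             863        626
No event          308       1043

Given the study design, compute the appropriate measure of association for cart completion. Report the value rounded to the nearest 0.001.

Reading the table with exposure as columns: a = 863 (Coupon, case), b = 308 (Coupon, non-case), c = 626 (No coupon, case), d = 1043.
This is a case-control study: participants were sampled on outcome status, so risks in the source population cannot be estimated directly — relative risk is not valid here. The odds ratio is the appropriate measure.
OR = (a·d)/(b·c) = (863 × 1043) / (308 × 626) = 900109 / 192808 = 4.66842

4.668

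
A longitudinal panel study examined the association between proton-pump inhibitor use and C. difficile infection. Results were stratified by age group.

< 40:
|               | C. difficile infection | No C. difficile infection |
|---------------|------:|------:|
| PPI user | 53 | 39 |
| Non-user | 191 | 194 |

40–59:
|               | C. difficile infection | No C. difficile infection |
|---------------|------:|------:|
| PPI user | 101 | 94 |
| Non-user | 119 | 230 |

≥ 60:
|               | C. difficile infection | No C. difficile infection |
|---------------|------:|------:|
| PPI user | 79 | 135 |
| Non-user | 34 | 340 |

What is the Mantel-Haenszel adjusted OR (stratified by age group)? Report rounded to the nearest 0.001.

2.499

OR_MH = Σ(aᵢdᵢ/nᵢ) / Σ(bᵢcᵢ/nᵢ), where nᵢ is the stratum total.
Stratum 1 (< 40): n = 477; a·d/n = 53·194/477 = 21.5556; b·c/n = 39·191/477 = 15.6164
Stratum 2 (40–59): n = 544; a·d/n = 101·230/544 = 42.7022; b·c/n = 94·119/544 = 20.5625
Stratum 3 (≥ 60): n = 588; a·d/n = 79·340/588 = 45.6803; b·c/n = 135·34/588 = 7.8061
OR_MH = (21.5556 + 42.7022 + 45.6803) / (15.6164 + 20.5625 + 7.8061) = 109.9380 / 43.9850 = 2.49945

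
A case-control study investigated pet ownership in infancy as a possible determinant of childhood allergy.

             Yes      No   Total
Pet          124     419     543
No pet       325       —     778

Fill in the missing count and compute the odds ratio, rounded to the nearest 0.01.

The missing cell is in the unexposed row: 778 − 325 = 453.
So a = 124, b = 419, c = 325, d = 453.
OR = (a·d)/(b·c) = (124 × 453) / (419 × 325) = 56172 / 136175 = 0.41250

0.41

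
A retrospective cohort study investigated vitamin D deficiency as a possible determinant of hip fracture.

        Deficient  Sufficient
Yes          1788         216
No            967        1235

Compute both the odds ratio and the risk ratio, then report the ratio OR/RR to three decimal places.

2.425

Reading the table with exposure as columns: a = 1788 (Deficient, case), b = 967 (Deficient, non-case), c = 216 (Sufficient, case), d = 1235.
OR = (1788·1235)/(967·216) = 2208180/208872 = 10.57193
Risk in exposed = 1788/2755 = 0.64900; risk in unexposed = 216/1451 = 0.14886; RR = 4.35973
OR/RR = 10.57193 / 4.35973 = 2.42490
The outcome is not rare, so the OR lies further from 1 than the RR.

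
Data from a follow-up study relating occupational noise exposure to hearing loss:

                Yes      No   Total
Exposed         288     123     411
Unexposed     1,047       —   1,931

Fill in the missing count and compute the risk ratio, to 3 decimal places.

1.292

The missing cell is in the unexposed row: 1931 − 1047 = 884.
So a = 288, b = 123, c = 1047, d = 884.
RR = [a/(a+b)] / [c/(c+d)] = (288/411) / (1047/1931) = 0.70073/0.54221 = 1.29237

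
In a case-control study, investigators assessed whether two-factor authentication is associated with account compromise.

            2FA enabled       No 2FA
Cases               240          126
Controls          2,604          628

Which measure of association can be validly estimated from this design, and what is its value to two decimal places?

0.46

Reading the table with exposure as columns: a = 240 (2FA enabled, case), b = 2604 (2FA enabled, non-case), c = 126 (No 2FA, case), d = 628.
This is a case-control study: participants were sampled on outcome status, so risks in the source population cannot be estimated directly — relative risk is not valid here. The odds ratio is the appropriate measure.
OR = (a·d)/(b·c) = (240 × 628) / (2604 × 126) = 150720 / 328104 = 0.45937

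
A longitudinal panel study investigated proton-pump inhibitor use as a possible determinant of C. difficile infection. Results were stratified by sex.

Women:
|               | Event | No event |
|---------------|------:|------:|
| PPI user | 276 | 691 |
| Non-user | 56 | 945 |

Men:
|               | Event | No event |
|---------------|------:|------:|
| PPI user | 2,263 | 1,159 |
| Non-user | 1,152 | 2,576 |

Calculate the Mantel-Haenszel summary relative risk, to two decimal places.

2.28

RR_MH = Σ(aᵢ·n₀ᵢ/nᵢ) / Σ(cᵢ·n₁ᵢ/nᵢ), with n₁ᵢ = aᵢ+bᵢ (exposed), n₀ᵢ = cᵢ+dᵢ (unexposed), nᵢ = n₁ᵢ+n₀ᵢ.
Stratum 1 (Women): n₁ = 967, n₀ = 1001, n = 1968; a·n₀/n = 276·1001/1968 = 140.3841; c·n₁/n = 56·967/1968 = 27.5163
Stratum 2 (Men): n₁ = 3422, n₀ = 3728, n = 7150; a·n₀/n = 2263·3728/7150 = 1179.9250; c·n₁/n = 1152·3422/7150 = 551.3488
RR_MH = (140.3841 + 1179.9250) / (27.5163 + 551.3488) = 1320.3092 / 578.8651 = 2.28086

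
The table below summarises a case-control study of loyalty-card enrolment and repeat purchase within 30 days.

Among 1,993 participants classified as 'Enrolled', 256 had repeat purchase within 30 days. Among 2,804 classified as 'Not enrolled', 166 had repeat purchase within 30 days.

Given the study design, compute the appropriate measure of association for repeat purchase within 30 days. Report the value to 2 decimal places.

2.34

From the description: a = 256, b = 1737, c = 166, d = 2638.
This is a case-control study: participants were sampled on outcome status, so risks in the source population cannot be estimated directly — relative risk is not valid here. The odds ratio is the appropriate measure.
OR = (a·d)/(b·c) = (256 × 2638) / (1737 × 166) = 675328 / 288342 = 2.34211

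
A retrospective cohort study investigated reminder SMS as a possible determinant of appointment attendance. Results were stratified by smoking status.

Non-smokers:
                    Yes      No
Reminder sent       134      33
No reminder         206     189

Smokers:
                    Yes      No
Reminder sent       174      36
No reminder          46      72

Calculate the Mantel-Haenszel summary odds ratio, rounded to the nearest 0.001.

OR_MH = Σ(aᵢdᵢ/nᵢ) / Σ(bᵢcᵢ/nᵢ), where nᵢ is the stratum total.
Stratum 1 (Non-smokers): n = 562; a·d/n = 134·189/562 = 45.0641; b·c/n = 33·206/562 = 12.0961
Stratum 2 (Smokers): n = 328; a·d/n = 174·72/328 = 38.1951; b·c/n = 36·46/328 = 5.0488
OR_MH = (45.0641 + 38.1951) / (12.0961 + 5.0488) = 83.2592 / 17.1449 = 4.85622

4.856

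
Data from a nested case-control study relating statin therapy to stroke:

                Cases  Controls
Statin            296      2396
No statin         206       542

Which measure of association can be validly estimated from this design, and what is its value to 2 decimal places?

Cells: a = 296, b = 2396, c = 206, d = 542.
This is a nested case-control study: participants were sampled on outcome status, so risks in the source population cannot be estimated directly — relative risk is not valid here. The odds ratio is the appropriate measure.
OR = (a·d)/(b·c) = (296 × 542) / (2396 × 206) = 160432 / 493576 = 0.32504

0.33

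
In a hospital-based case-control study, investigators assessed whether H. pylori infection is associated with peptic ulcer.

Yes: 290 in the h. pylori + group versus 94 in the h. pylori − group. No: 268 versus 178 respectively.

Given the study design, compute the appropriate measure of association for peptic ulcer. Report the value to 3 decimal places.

From the description: a = 290, b = 268, c = 94, d = 178.
This is a hospital-based case-control study: participants were sampled on outcome status, so risks in the source population cannot be estimated directly — relative risk is not valid here. The odds ratio is the appropriate measure.
OR = (a·d)/(b·c) = (290 × 178) / (268 × 94) = 51620 / 25192 = 2.04906

2.049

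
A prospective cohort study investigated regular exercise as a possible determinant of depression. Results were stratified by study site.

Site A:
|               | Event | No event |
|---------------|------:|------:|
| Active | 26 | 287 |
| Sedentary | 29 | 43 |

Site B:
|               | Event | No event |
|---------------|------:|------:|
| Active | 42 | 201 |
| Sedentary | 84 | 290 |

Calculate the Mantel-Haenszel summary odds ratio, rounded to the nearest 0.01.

0.46

OR_MH = Σ(aᵢdᵢ/nᵢ) / Σ(bᵢcᵢ/nᵢ), where nᵢ is the stratum total.
Stratum 1 (Site A): n = 385; a·d/n = 26·43/385 = 2.9039; b·c/n = 287·29/385 = 21.6182
Stratum 2 (Site B): n = 617; a·d/n = 42·290/617 = 19.7407; b·c/n = 201·84/617 = 27.3647
OR_MH = (2.9039 + 19.7407) / (21.6182 + 27.3647) = 22.6446 / 48.9828 = 0.46230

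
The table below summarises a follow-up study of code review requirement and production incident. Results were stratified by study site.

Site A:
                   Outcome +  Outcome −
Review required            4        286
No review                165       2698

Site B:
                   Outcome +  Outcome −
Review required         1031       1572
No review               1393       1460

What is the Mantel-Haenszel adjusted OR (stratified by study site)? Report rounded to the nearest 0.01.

0.67

OR_MH = Σ(aᵢdᵢ/nᵢ) / Σ(bᵢcᵢ/nᵢ), where nᵢ is the stratum total.
Stratum 1 (Site A): n = 3153; a·d/n = 4·2698/3153 = 3.4228; b·c/n = 286·165/3153 = 14.9667
Stratum 2 (Site B): n = 5456; a·d/n = 1031·1460/5456 = 275.8908; b·c/n = 1572·1393/5456 = 401.3556
OR_MH = (3.4228 + 275.8908) / (14.9667 + 401.3556) = 279.3135 / 416.3223 = 0.67091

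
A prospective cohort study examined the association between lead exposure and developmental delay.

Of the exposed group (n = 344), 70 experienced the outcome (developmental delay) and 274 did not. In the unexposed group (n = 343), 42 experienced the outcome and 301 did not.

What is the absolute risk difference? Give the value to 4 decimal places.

0.0810

From the description: a = 70, b = 274, c = 42, d = 301.
Risk in exposed = 70/344 = 0.203488; risk in unexposed = 42/343 = 0.122449.
Risk difference = 0.203488 − 0.122449 = 0.081039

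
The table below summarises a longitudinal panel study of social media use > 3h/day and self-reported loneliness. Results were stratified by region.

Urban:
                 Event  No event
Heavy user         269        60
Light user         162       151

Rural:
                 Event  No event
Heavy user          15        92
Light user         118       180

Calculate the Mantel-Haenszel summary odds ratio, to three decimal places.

1.667

OR_MH = Σ(aᵢdᵢ/nᵢ) / Σ(bᵢcᵢ/nᵢ), where nᵢ is the stratum total.
Stratum 1 (Urban): n = 642; a·d/n = 269·151/642 = 63.2695; b·c/n = 60·162/642 = 15.1402
Stratum 2 (Rural): n = 405; a·d/n = 15·180/405 = 6.6667; b·c/n = 92·118/405 = 26.8049
OR_MH = (63.2695 + 6.6667) / (15.1402 + 26.8049) = 69.9361 / 41.9451 = 1.66732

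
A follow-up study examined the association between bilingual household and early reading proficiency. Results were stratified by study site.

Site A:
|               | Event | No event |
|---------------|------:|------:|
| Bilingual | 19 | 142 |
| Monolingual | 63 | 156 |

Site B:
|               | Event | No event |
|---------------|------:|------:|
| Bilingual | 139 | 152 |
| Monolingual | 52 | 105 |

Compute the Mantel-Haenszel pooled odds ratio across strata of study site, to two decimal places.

0.98

OR_MH = Σ(aᵢdᵢ/nᵢ) / Σ(bᵢcᵢ/nᵢ), where nᵢ is the stratum total.
Stratum 1 (Site A): n = 380; a·d/n = 19·156/380 = 7.8000; b·c/n = 142·63/380 = 23.5421
Stratum 2 (Site B): n = 448; a·d/n = 139·105/448 = 32.5781; b·c/n = 152·52/448 = 17.6429
OR_MH = (7.8000 + 32.5781) / (23.5421 + 17.6429) = 40.3781 / 41.1850 = 0.98041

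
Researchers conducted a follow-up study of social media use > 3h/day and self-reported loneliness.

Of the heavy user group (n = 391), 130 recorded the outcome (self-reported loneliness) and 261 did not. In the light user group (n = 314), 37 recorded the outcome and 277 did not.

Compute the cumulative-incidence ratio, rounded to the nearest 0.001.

2.822

From the description: a = 130, b = 261, c = 37, d = 277.
Risk in exposed = 130/391 = 0.33248; risk in unexposed = 37/314 = 0.11783.
RR = 0.33248 / 0.11783 = 2.82159
The risk among the exposed is 2.82 times that among the unexposed.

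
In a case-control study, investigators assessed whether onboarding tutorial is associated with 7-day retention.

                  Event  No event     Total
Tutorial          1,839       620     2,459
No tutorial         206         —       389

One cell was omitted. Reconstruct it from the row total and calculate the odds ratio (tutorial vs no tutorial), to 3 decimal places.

The missing cell is in the unexposed row: 389 − 206 = 183.
So a = 1839, b = 620, c = 206, d = 183.
OR = (a·d)/(b·c) = (1839 × 183) / (620 × 206) = 336537 / 127720 = 2.63496

2.635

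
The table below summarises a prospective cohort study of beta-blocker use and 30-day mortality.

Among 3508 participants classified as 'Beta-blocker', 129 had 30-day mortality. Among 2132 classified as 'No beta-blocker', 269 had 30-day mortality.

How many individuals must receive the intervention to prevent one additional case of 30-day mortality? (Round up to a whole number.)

Risk in treated group = 129/3508 = 0.03677; risk in control = 269/2132 = 0.12617.
Absolute risk reduction = 0.12617 − 0.03677 = 0.08940
NNT = 1 / ARR = 1 / 0.08940 = 11.186 → round up → 12

12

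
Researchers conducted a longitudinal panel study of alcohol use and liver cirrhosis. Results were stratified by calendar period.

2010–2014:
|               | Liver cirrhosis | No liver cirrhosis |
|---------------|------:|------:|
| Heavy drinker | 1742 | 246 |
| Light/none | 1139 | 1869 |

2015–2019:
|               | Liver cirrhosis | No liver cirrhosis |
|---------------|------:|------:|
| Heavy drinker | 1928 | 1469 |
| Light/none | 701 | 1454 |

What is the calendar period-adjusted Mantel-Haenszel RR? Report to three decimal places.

RR_MH = Σ(aᵢ·n₀ᵢ/nᵢ) / Σ(cᵢ·n₁ᵢ/nᵢ), with n₁ᵢ = aᵢ+bᵢ (exposed), n₀ᵢ = cᵢ+dᵢ (unexposed), nᵢ = n₁ᵢ+n₀ᵢ.
Stratum 1 (2010–2014): n₁ = 1988, n₀ = 3008, n = 4996; a·n₀/n = 1742·3008/4996 = 1048.8263; c·n₁/n = 1139·1988/4996 = 453.2290
Stratum 2 (2015–2019): n₁ = 3397, n₀ = 2155, n = 5552; a·n₀/n = 1928·2155/5552 = 748.3501; c·n₁/n = 701·3397/5552 = 428.9080
RR_MH = (1048.8263 + 748.3501) / (453.2290 + 428.9080) = 1797.1764 / 882.1369 = 2.03730

2.037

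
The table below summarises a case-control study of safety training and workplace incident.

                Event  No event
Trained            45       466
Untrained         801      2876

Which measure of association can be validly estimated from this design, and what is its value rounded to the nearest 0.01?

Cells: a = 45, b = 466, c = 801, d = 2876.
This is a case-control study: participants were sampled on outcome status, so risks in the source population cannot be estimated directly — relative risk is not valid here. The odds ratio is the appropriate measure.
OR = (a·d)/(b·c) = (45 × 2876) / (466 × 801) = 129420 / 373266 = 0.34672

0.35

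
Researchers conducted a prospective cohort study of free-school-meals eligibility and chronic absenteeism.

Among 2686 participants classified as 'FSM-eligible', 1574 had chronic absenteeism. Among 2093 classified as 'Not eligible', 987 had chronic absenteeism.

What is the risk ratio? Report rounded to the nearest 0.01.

From the description: a = 1574, b = 1112, c = 987, d = 1106.
Risk in exposed = 1574/2686 = 0.58600; risk in unexposed = 987/2093 = 0.47157.
RR = 0.58600 / 0.47157 = 1.24266
The risk among the exposed is 1.24 times that among the unexposed.

1.24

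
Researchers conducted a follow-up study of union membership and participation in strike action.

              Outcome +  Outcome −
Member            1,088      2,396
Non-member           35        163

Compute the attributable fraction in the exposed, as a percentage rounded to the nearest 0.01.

43.40

Cells: a = 1088, b = 2396, c = 35, d = 163.
Risk in exposed = 1088/3484 = 0.31228; risk in unexposed = 35/198 = 0.17677.
RR = 0.31228/0.17677 = 1.76664
AR% = (RR − 1)/RR × 100 = (1.76664 − 1)/1.76664 × 100 = 43.3954%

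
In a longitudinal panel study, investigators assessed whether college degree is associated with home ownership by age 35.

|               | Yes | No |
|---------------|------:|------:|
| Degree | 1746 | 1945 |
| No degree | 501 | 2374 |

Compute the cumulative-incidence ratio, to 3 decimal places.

2.715

Cells: a = 1746, b = 1945, c = 501, d = 2374.
Risk in exposed = 1746/3691 = 0.47304; risk in unexposed = 501/2875 = 0.17426.
RR = 0.47304 / 0.17426 = 2.71457
The risk among the exposed is 2.71 times that among the unexposed.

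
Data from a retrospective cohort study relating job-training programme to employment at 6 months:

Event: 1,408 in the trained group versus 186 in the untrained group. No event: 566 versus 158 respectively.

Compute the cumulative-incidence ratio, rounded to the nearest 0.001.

1.319

From the description: a = 1408, b = 566, c = 186, d = 158.
Risk in exposed = 1408/1974 = 0.71327; risk in unexposed = 186/344 = 0.54070.
RR = 0.71327 / 0.54070 = 1.31917
The risk among the exposed is 1.32 times that among the unexposed.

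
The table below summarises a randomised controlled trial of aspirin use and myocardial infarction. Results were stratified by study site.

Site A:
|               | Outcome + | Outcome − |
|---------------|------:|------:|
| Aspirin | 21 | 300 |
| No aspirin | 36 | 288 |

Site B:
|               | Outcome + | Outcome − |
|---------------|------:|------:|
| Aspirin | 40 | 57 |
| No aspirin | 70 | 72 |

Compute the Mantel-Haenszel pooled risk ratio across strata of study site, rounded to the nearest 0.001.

RR_MH = Σ(aᵢ·n₀ᵢ/nᵢ) / Σ(cᵢ·n₁ᵢ/nᵢ), with n₁ᵢ = aᵢ+bᵢ (exposed), n₀ᵢ = cᵢ+dᵢ (unexposed), nᵢ = n₁ᵢ+n₀ᵢ.
Stratum 1 (Site A): n₁ = 321, n₀ = 324, n = 645; a·n₀/n = 21·324/645 = 10.5488; c·n₁/n = 36·321/645 = 17.9163
Stratum 2 (Site B): n₁ = 97, n₀ = 142, n = 239; a·n₀/n = 40·142/239 = 23.7657; c·n₁/n = 70·97/239 = 28.4100
RR_MH = (10.5488 + 23.7657) / (17.9163 + 28.4100) = 34.3145 / 46.3263 = 0.74071

0.741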